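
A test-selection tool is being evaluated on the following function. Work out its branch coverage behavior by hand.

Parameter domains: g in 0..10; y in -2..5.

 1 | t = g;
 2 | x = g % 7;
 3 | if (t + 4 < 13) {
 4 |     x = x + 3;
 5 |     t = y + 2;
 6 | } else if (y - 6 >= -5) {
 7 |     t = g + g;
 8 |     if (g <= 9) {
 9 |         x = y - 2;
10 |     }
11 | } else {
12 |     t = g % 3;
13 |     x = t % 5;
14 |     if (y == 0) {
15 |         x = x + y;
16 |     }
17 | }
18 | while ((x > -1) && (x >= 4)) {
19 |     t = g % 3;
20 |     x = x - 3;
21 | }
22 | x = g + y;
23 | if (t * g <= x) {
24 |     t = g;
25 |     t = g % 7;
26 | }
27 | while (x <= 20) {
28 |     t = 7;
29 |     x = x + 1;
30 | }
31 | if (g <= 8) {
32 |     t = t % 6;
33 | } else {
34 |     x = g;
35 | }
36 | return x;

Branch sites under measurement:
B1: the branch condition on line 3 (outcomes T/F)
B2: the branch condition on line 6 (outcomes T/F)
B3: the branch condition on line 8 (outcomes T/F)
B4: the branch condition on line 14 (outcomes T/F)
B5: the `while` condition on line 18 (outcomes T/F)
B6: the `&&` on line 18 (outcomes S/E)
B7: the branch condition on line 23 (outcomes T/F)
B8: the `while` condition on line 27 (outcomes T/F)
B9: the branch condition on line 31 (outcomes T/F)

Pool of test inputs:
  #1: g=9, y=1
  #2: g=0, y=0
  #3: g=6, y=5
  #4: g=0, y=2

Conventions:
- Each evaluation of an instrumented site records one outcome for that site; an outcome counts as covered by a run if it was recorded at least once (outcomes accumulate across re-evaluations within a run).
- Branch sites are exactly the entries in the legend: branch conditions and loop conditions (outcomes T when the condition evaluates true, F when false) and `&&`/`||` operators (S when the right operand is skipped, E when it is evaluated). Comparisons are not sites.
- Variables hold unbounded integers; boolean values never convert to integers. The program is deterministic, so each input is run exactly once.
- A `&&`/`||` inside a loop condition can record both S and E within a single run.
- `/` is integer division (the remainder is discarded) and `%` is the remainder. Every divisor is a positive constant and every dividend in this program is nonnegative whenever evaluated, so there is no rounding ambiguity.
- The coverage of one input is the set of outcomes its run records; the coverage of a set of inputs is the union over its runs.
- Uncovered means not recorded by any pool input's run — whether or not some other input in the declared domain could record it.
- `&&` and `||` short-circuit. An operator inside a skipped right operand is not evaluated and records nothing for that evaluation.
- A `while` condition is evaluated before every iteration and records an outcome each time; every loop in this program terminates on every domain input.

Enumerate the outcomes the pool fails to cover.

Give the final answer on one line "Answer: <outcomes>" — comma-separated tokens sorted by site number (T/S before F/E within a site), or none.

input #1 (g=9, y=1): events B1->F, B2->T, B3->T, B6->S, B5->F, B7->F, B8->T, B8->T, B8->T, B8->T, B8->T, B8->T, B8->T, B8->T, ...; covers B1=F, B2=T, B3=T, B5=F, B6=S, B7=F, B8=T, B8=F, B9=F
input #2 (g=0, y=0): events B1->T, B6->E, B5->F, B7->T, B8->T, B8->T, B8->T, B8->T, B8->T, B8->T, B8->T, B8->T, B8->T, B8->T, ...; covers B1=T, B5=F, B6=E, B7=T, B8=T, B8=F, B9=T
input #3 (g=6, y=5): events B1->T, B6->E, B5->T, B6->E, B5->T, B6->E, B5->F, B7->T, B8->T, B8->T, B8->T, B8->T, B8->T, B8->T, ...; covers B1=T, B5=T, B5=F, B6=E, B7=T, B8=T, B8=F, B9=T
input #4 (g=0, y=2): events B1->T, B6->E, B5->F, B7->T, B8->T, B8->T, B8->T, B8->T, B8->T, B8->T, B8->T, B8->T, B8->T, B8->T, ...; covers B1=T, B5=F, B6=E, B7=T, B8=T, B8=F, B9=T
union over the pool: B1=T, B1=F, B2=T, B3=T, B5=T, B5=F, B6=S, B6=E, B7=T, B7=F, B8=T, B8=F, B9=T, B9=F
uncovered (4 of 18): B2=F, B3=F, B4=T, B4=F

Answer: B2=F, B3=F, B4=T, B4=F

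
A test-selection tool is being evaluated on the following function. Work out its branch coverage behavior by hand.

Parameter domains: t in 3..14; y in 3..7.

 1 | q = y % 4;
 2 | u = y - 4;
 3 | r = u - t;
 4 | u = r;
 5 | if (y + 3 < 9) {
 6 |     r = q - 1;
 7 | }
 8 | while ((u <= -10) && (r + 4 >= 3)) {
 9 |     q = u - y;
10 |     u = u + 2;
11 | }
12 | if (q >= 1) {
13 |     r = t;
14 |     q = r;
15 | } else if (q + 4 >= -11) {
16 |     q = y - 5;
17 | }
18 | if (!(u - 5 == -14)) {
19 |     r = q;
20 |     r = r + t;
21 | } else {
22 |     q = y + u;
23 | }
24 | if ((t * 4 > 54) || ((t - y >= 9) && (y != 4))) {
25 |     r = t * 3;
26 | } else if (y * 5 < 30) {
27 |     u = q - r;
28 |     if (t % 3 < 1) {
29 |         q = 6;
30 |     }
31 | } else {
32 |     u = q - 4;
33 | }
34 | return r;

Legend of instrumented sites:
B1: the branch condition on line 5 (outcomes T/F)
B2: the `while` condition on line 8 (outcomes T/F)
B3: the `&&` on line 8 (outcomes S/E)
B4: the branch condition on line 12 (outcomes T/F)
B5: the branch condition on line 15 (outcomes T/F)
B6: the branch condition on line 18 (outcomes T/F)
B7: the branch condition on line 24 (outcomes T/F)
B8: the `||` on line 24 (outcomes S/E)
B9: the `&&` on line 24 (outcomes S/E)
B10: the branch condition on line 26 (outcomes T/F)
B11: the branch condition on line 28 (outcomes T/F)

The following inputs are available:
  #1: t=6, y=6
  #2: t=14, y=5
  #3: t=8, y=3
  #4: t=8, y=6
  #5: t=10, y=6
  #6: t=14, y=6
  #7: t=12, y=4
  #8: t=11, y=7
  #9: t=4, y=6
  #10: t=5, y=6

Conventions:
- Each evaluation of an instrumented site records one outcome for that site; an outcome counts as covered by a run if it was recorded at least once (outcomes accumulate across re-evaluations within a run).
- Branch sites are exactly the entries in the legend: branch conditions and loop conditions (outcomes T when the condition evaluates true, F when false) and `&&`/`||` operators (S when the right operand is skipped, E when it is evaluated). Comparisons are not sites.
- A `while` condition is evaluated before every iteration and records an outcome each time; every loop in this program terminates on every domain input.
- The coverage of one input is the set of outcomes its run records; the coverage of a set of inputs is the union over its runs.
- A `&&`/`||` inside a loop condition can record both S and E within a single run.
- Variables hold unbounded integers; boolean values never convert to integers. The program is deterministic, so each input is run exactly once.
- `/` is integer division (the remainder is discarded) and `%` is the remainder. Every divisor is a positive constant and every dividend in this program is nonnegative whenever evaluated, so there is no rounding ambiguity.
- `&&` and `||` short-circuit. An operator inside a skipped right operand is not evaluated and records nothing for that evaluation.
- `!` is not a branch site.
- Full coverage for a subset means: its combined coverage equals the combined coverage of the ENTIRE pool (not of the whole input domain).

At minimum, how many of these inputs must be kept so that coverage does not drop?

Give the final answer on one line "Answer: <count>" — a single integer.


test 1 (t=6, y=6) hits B1=F, B2=F, B3=S, B4=T, B6=T, B7=F, B8=E, B9=S, B10=F
test 2 (t=14, y=5) hits B1=T, B2=T, B2=F, B3=S, B3=E, B4=F, B5=F, B6=F, B7=T, B8=S
test 3 (t=8, y=3) hits B1=T, B2=F, B3=S, B4=T, B6=F, B7=F, B8=E, B9=S, B10=T, B11=F
test 4 (t=8, y=6) hits B1=F, B2=F, B3=S, B4=T, B6=T, B7=F, B8=E, B9=S, B10=F
test 5 (t=10, y=6) hits B1=F, B2=F, B3=S, B4=T, B6=T, B7=F, B8=E, B9=S, B10=F
test 6 (t=14, y=6) hits B1=F, B2=F, B3=E, B4=T, B6=T, B7=T, B8=S
test 7 (t=12, y=4) hits B1=T, B2=T, B2=F, B3=S, B3=E, B4=F, B5=T, B6=T, B7=F, B8=E, B9=S, B10=T, B11=T
test 8 (t=11, y=7) hits B1=F, B2=F, B3=S, B4=T, B6=T, B7=F, B8=E, B9=S, B10=F
test 9 (t=4, y=6) hits B1=F, B2=F, B3=S, B4=T, B6=T, B7=F, B8=E, B9=S, B10=F
test 10 (t=5, y=6) hits B1=F, B2=F, B3=S, B4=T, B6=T, B7=F, B8=E, B9=S, B10=F
union over all inputs: B1=T, B1=F, B2=T, B2=F, B3=S, B3=E, B4=T, B4=F, B5=T, B5=F, B6=T, B6=F, B7=T, B7=F, B8=S, B8=E, B9=S, B10=T, B10=F, B11=T, B11=F (21 outcomes)
size 1 is not enough: best union over all size-1 subsets is 13/21
size 2 is not enough: best union over all size-2 subsets is 17/21
size 3 is not enough: best union over all size-3 subsets is 20/21
at size 4, {1, 2, 3, 7} reaches all 21 outcomes; every lexicographically earlier size-4 subset fails
Answer: 4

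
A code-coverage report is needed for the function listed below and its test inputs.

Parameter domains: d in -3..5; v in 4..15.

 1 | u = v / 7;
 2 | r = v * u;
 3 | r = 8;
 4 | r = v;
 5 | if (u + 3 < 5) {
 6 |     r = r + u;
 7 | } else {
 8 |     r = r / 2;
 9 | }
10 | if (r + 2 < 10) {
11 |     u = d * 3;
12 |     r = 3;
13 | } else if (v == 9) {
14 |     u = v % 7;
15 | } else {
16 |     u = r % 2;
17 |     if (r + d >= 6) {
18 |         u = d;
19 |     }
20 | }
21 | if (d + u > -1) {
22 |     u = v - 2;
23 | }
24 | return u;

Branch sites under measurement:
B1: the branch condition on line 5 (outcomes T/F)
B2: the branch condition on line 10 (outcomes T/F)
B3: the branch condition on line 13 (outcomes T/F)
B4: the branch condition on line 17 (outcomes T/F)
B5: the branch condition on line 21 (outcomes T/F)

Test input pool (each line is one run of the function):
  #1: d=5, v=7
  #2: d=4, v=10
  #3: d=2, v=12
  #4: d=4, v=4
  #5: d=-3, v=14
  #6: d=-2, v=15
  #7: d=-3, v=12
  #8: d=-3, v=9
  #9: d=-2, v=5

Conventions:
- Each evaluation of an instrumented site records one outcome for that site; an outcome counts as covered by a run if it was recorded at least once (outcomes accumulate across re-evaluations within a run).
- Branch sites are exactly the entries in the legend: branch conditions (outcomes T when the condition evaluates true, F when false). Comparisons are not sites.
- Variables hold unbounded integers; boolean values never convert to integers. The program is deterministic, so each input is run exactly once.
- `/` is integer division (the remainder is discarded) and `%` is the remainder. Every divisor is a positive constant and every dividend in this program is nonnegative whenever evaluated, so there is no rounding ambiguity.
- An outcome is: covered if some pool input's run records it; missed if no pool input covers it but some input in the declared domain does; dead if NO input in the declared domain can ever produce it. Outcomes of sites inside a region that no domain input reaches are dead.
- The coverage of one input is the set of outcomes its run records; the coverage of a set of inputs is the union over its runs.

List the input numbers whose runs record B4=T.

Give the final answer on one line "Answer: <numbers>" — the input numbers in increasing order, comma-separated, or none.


input #1 (d=5, v=7): produces B4=T
input #2 (d=4, v=10): produces B4=T
input #3 (d=2, v=12): produces B4=T
input #4 (d=4, v=4): does not produce B4=T
input #5 (d=-3, v=14): does not produce B4=T
input #6 (d=-2, v=15): does not produce B4=T
input #7 (d=-3, v=12): produces B4=T
input #8 (d=-3, v=9): does not produce B4=T
input #9 (d=-2, v=5): does not produce B4=T
Answer: 1, 2, 3, 7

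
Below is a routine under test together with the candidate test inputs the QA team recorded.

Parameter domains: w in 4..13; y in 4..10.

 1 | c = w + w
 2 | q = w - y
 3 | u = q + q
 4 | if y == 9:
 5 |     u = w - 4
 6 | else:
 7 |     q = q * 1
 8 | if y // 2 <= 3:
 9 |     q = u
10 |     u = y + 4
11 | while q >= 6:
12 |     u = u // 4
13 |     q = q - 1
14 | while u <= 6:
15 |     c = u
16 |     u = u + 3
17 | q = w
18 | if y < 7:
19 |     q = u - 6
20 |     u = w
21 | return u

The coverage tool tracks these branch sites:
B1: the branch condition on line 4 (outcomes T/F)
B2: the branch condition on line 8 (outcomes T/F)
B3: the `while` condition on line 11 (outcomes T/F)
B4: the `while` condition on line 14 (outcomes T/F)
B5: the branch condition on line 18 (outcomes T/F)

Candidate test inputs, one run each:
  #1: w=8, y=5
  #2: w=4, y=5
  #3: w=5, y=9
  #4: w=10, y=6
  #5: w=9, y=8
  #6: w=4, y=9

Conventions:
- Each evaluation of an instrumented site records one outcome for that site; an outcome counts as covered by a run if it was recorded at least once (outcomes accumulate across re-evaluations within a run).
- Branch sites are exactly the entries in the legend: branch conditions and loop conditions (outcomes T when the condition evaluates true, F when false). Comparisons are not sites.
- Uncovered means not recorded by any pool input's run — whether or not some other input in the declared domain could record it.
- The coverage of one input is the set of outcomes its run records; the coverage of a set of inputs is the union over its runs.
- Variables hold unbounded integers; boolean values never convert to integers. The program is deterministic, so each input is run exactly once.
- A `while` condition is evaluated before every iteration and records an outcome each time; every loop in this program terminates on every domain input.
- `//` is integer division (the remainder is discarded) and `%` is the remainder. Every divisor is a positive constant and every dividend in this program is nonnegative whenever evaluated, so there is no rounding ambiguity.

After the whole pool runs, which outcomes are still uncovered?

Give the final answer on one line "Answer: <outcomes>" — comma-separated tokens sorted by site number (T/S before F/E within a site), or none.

test 1 (w=8, y=5) fires B1->F, B2->T, B3->T, B3->F, B4->T, B4->T, B4->F, B5->T; hits B1=F, B2=T, B3=T, B3=F, B4=T, B4=F, B5=T
test 2 (w=4, y=5) fires B1->F, B2->T, B3->F, B4->F, B5->T; hits B1=F, B2=T, B3=F, B4=F, B5=T
test 3 (w=5, y=9) fires B1->T, B2->F, B3->F, B4->T, B4->T, B4->F, B5->F; hits B1=T, B2=F, B3=F, B4=T, B4=F, B5=F
test 4 (w=10, y=6) fires B1->F, B2->T, B3->T, B3->T, B3->T, B3->F, B4->T, B4->T, B4->T, B4->F, B5->T; hits B1=F, B2=T, B3=T, B3=F, B4=T, B4=F, B5=T
test 5 (w=9, y=8) fires B1->F, B2->F, B3->F, B4->T, B4->T, B4->F, B5->F; hits B1=F, B2=F, B3=F, B4=T, B4=F, B5=F
test 6 (w=4, y=9) fires B1->T, B2->F, B3->F, B4->T, B4->T, B4->T, B4->F, B5->F; hits B1=T, B2=F, B3=F, B4=T, B4=F, B5=F
union over the pool: B1=T, B1=F, B2=T, B2=F, B3=T, B3=F, B4=T, B4=F, B5=T, B5=F
uncovered (0 of 10): none

Answer: none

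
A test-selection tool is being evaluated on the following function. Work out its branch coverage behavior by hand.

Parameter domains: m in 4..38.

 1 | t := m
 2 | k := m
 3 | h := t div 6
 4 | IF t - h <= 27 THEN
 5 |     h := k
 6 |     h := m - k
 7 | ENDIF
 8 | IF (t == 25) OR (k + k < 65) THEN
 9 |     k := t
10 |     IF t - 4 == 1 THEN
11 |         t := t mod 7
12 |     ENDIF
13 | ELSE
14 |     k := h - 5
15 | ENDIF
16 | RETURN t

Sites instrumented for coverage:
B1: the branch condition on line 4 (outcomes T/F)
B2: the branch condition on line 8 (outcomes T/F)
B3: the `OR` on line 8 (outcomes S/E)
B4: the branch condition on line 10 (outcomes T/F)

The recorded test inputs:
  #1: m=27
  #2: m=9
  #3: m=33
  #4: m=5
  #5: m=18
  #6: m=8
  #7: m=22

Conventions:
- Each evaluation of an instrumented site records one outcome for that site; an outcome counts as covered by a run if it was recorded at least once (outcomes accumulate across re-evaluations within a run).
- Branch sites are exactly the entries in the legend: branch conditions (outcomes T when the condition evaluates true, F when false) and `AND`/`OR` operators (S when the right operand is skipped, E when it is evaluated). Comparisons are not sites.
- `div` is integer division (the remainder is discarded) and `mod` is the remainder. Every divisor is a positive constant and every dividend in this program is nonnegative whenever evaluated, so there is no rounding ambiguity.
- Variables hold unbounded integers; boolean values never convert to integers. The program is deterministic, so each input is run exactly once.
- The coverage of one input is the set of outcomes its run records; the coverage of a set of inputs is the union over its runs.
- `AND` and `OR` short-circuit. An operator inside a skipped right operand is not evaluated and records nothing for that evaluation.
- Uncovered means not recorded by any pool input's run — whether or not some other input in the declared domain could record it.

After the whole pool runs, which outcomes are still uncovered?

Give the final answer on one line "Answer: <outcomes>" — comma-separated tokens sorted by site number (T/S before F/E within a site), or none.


test 1 (m=27) hits B1=T, B2=T, B3=E, B4=F
test 2 (m=9) hits B1=T, B2=T, B3=E, B4=F
test 3 (m=33) hits B1=F, B2=F, B3=E
test 4 (m=5) hits B1=T, B2=T, B3=E, B4=T
test 5 (m=18) hits B1=T, B2=T, B3=E, B4=F
test 6 (m=8) hits B1=T, B2=T, B3=E, B4=F
test 7 (m=22) hits B1=T, B2=T, B3=E, B4=F
union over the pool: B1=T, B1=F, B2=T, B2=F, B3=E, B4=T, B4=F
uncovered (1 of 8): B3=S
Answer: B3=S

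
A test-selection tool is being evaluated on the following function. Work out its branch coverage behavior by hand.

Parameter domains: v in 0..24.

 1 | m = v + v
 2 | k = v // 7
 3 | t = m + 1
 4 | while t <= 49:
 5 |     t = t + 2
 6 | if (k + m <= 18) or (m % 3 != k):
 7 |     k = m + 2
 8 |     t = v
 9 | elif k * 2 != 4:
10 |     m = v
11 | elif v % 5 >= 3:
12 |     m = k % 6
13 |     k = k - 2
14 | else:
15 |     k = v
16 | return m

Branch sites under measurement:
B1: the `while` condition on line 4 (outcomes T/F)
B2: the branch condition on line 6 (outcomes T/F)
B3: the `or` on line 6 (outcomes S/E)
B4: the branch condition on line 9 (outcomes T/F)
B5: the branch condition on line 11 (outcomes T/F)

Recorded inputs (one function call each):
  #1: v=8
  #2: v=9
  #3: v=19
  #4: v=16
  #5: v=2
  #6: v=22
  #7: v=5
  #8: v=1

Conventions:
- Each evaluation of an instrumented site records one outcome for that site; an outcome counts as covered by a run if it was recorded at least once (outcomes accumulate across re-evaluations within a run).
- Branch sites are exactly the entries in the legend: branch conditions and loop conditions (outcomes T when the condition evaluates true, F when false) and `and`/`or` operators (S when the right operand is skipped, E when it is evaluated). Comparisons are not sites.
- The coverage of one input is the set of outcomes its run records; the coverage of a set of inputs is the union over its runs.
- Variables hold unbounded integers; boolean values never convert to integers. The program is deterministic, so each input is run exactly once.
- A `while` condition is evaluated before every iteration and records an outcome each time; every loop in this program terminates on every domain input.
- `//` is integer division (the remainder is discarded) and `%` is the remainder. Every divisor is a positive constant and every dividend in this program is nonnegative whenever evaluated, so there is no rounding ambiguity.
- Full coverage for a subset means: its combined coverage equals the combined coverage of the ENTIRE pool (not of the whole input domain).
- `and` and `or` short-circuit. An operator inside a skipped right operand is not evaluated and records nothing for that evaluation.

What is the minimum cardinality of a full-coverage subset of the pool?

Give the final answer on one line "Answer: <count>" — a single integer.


input #1, v=8: outcomes B1=T, B1=F, B2=T, B3=S
input #2, v=9: outcomes B1=T, B1=F, B2=T, B3=E
input #3, v=19: outcomes B1=T, B1=F, B2=F, B3=E, B4=F, B5=T
input #4, v=16: outcomes B1=T, B1=F, B2=F, B3=E, B4=F, B5=F
input #5, v=2: outcomes B1=T, B1=F, B2=T, B3=S
input #6, v=22: outcomes B1=T, B1=F, B2=T, B3=E
input #7, v=5: outcomes B1=T, B1=F, B2=T, B3=S
input #8, v=1: outcomes B1=T, B1=F, B2=T, B3=S
together the pool reaches 9 outcomes: B1=T, B1=F, B2=T, B2=F, B3=S, B3=E, B4=F, B5=T, B5=F
every size-1 subset falls short of the 9 outcomes (best: 6/9)
every size-2 subset falls short of the 9 outcomes (best: 8/9)
inputs {1, 3, 4} (size 3) cover everything; no size-3 subset with a lexicographically smaller index list covers all 9
Answer: 3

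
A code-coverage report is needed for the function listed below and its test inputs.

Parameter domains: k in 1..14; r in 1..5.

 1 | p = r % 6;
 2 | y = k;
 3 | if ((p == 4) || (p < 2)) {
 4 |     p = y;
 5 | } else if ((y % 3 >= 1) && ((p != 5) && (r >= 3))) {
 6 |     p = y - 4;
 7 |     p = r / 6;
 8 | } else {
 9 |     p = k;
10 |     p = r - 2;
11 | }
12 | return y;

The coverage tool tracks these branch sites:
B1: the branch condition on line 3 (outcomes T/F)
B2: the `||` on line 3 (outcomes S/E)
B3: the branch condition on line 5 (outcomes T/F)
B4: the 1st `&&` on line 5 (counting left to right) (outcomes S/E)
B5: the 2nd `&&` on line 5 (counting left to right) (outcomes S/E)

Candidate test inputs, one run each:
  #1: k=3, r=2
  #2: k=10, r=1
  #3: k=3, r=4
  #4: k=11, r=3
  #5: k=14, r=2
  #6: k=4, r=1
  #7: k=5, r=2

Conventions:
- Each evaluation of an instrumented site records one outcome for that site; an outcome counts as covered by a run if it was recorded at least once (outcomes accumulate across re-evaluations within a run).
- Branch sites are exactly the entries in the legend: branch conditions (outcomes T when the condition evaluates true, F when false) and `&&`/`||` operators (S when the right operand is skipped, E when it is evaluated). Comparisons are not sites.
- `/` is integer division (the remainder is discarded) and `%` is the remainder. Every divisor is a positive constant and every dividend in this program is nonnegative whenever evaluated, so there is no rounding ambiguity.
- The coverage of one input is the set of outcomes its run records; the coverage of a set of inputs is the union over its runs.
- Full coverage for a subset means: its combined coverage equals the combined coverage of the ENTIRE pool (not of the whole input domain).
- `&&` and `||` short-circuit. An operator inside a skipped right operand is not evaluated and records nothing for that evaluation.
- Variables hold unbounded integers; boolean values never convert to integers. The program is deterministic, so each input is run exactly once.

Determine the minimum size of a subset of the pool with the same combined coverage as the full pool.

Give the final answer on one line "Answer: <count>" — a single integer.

#1 (k=3, r=2) -> covered: B1=F, B2=E, B3=F, B4=S
#2 (k=10, r=1) -> covered: B1=T, B2=E
#3 (k=3, r=4) -> covered: B1=T, B2=S
#4 (k=11, r=3) -> covered: B1=F, B2=E, B3=T, B4=E, B5=E
#5 (k=14, r=2) -> covered: B1=F, B2=E, B3=F, B4=E, B5=E
#6 (k=4, r=1) -> covered: B1=T, B2=E
#7 (k=5, r=2) -> covered: B1=F, B2=E, B3=F, B4=E, B5=E
together the pool reaches 9 outcomes: B1=T, B1=F, B2=S, B2=E, B3=T, B3=F, B4=S, B4=E, B5=E
size 1 is not enough: best union over all size-1 subsets is 5/9
size 2 is not enough: best union over all size-2 subsets is 7/9
size 3: inputs {1, 3, 4} cover all 9 outcomes, and no lexicographically smaller subset of this size does

Answer: 3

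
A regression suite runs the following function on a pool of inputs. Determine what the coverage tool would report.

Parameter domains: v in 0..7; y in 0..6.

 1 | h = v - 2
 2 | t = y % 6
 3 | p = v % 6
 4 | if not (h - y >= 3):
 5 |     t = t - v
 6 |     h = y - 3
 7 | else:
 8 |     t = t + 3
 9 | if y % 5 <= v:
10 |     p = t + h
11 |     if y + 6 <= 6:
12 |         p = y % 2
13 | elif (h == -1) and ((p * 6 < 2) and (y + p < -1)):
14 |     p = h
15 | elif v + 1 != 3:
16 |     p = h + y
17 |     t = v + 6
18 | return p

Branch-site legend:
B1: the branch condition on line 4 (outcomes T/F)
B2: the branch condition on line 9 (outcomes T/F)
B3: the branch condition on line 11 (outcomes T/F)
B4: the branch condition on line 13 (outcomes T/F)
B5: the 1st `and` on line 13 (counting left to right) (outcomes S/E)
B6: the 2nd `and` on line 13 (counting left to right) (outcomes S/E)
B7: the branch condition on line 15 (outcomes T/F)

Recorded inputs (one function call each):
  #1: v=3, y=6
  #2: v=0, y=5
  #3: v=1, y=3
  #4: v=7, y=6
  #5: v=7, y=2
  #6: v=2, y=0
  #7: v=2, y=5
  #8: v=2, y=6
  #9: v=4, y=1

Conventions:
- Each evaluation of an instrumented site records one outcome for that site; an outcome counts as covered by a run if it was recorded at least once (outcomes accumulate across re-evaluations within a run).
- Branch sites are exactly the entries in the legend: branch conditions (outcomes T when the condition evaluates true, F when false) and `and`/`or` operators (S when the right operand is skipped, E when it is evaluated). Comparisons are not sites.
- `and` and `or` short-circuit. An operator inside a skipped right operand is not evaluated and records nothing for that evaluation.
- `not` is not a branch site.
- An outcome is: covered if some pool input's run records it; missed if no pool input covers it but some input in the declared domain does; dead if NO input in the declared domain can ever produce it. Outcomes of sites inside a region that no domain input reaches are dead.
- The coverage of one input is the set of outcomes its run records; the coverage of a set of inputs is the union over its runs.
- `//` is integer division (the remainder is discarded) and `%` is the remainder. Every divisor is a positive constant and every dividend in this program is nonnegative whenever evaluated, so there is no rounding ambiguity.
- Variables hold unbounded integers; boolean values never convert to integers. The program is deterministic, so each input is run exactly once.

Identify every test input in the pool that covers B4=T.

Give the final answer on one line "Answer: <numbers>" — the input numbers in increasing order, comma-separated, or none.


input #1 (v=3, y=6): never hits B4=T
input #2 (v=0, y=5): never hits B4=T
input #3 (v=1, y=3): never hits B4=T
input #4 (v=7, y=6): never hits B4=T
input #5 (v=7, y=2): never hits B4=T
input #6 (v=2, y=0): never hits B4=T
input #7 (v=2, y=5): never hits B4=T
input #8 (v=2, y=6): never hits B4=T
input #9 (v=4, y=1): never hits B4=T
Answer: none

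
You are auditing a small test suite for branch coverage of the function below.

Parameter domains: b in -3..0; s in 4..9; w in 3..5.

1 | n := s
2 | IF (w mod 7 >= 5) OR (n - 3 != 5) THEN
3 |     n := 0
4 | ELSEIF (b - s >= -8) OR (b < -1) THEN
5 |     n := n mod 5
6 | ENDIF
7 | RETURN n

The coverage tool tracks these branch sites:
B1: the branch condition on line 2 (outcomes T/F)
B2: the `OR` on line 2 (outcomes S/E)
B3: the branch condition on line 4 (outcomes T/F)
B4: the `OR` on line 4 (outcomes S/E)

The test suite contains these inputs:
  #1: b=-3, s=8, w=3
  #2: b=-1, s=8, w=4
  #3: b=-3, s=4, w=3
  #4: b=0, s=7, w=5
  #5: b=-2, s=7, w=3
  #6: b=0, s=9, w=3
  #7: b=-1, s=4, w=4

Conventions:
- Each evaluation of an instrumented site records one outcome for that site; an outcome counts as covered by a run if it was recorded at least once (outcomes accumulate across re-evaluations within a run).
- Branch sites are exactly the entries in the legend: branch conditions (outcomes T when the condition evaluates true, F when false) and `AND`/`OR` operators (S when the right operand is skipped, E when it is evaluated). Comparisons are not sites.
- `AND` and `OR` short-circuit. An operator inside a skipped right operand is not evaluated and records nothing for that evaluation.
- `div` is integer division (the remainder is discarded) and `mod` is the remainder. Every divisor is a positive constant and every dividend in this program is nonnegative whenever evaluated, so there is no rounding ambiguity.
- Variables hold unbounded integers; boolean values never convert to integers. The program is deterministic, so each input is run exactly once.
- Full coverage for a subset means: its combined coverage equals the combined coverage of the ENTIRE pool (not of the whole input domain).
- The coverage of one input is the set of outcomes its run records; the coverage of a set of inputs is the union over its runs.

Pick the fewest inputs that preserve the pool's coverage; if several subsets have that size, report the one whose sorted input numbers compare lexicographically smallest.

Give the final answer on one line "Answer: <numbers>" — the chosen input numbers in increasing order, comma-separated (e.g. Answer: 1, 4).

input #1, b=-3, s=8, w=3: events B2->E, B1->F, B4->E, B3->T; outcomes B1=F, B2=E, B3=T, B4=E
input #2, b=-1, s=8, w=4: events B2->E, B1->F, B4->E, B3->F; outcomes B1=F, B2=E, B3=F, B4=E
input #3, b=-3, s=4, w=3: events B2->E, B1->T; outcomes B1=T, B2=E
input #4, b=0, s=7, w=5: events B2->S, B1->T; outcomes B1=T, B2=S
input #5, b=-2, s=7, w=3: events B2->E, B1->T; outcomes B1=T, B2=E
input #6, b=0, s=9, w=3: events B2->E, B1->T; outcomes B1=T, B2=E
input #7, b=-1, s=4, w=4: events B2->E, B1->T; outcomes B1=T, B2=E
union over all inputs: B1=T, B1=F, B2=S, B2=E, B3=T, B3=F, B4=E (7 outcomes)
size 1 is not enough: best union over all size-1 subsets is 4/7
size 2 is not enough: best union over all size-2 subsets is 6/7
at size 3, {1, 2, 4} reaches all 7 outcomes; every lexicographically earlier size-3 subset fails

Answer: 1, 2, 4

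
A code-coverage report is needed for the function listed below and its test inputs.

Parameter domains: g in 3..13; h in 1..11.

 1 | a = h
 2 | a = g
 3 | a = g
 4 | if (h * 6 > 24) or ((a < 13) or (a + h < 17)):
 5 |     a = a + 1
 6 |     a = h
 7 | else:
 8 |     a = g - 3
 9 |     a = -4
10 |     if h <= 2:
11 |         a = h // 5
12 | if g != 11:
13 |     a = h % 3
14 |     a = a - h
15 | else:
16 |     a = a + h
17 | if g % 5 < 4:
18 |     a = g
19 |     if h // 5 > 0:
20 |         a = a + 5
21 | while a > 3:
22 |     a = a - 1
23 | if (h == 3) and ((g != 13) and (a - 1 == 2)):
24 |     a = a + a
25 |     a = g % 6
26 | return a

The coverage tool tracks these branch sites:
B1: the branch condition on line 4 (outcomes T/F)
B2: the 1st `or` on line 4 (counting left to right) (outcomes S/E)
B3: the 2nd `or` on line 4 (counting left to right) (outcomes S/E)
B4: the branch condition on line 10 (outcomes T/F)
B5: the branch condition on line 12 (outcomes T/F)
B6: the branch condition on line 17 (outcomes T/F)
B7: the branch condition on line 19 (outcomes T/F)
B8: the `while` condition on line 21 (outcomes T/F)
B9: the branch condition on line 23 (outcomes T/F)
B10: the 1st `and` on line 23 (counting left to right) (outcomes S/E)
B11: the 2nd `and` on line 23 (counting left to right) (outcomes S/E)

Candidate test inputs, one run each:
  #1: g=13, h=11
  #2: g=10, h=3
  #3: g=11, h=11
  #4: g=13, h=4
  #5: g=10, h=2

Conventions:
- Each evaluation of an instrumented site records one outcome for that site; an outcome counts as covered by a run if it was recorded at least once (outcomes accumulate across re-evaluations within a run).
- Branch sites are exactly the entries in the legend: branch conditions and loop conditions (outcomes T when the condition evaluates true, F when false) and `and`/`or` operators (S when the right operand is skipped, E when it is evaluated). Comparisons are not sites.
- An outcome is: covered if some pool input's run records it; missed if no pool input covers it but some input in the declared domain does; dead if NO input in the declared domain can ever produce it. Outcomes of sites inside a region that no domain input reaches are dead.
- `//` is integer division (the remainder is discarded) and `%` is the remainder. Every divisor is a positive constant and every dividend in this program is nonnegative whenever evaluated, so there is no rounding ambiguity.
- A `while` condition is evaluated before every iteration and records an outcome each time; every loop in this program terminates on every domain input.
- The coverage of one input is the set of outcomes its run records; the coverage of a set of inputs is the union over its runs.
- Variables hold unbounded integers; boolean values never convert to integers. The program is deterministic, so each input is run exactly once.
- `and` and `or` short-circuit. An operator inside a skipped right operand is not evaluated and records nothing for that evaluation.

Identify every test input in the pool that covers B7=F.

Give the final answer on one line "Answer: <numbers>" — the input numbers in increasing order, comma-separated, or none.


input #1 (g=13, h=11): does not record B7=F
input #2 (g=10, h=3): records B7=F
input #3 (g=11, h=11): does not record B7=F
input #4 (g=13, h=4): records B7=F
input #5 (g=10, h=2): records B7=F
Answer: 2, 4, 5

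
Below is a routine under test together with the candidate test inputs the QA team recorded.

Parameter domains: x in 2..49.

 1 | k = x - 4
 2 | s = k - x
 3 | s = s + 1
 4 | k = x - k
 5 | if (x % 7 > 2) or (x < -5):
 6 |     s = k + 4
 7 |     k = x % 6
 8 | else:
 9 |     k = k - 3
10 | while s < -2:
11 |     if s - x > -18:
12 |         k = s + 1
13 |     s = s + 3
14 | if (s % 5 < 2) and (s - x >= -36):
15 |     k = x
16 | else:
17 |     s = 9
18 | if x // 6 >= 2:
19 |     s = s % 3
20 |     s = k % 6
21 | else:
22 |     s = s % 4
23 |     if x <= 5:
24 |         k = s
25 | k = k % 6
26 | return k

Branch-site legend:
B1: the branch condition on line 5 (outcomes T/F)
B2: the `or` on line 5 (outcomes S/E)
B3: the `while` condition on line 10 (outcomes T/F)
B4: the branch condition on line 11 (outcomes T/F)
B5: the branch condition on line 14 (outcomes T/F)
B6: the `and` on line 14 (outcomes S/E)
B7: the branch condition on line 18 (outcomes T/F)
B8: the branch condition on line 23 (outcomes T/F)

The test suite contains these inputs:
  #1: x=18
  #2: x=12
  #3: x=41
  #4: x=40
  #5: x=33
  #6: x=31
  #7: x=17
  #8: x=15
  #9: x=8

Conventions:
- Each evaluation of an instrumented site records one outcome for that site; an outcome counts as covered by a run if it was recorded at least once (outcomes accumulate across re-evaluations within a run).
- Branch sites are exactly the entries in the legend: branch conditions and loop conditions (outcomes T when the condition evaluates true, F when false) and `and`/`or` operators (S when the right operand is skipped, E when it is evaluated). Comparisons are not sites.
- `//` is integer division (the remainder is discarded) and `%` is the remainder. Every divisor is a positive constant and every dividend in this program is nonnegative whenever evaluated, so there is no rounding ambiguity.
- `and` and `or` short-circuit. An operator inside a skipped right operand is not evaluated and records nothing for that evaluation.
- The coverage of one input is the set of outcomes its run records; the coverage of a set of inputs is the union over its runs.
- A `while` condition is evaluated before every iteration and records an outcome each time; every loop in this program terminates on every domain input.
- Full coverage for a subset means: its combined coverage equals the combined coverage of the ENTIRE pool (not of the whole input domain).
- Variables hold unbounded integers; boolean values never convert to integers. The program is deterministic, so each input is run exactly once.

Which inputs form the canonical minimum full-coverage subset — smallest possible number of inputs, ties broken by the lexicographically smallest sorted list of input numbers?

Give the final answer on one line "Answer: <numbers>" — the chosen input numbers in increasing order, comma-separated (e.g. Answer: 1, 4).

test 1 (x=18) hits B1=T, B2=S, B3=F, B5=F, B6=S, B7=T
test 2 (x=12) hits B1=T, B2=S, B3=F, B5=F, B6=S, B7=T
test 3 (x=41) hits B1=T, B2=S, B3=F, B5=F, B6=S, B7=T
test 4 (x=40) hits B1=T, B2=S, B3=F, B5=F, B6=S, B7=T
test 5 (x=33) hits B1=T, B2=S, B3=F, B5=F, B6=S, B7=T
test 6 (x=31) hits B1=T, B2=S, B3=F, B5=F, B6=S, B7=T
test 7 (x=17) hits B1=T, B2=S, B3=F, B5=F, B6=S, B7=T
test 8 (x=15) hits B1=F, B2=E, B3=T, B3=F, B4=F, B5=T, B6=E, B7=T
test 9 (x=8) hits B1=F, B2=E, B3=T, B3=F, B4=T, B5=T, B6=E, B7=F, B8=F
union over all inputs: B1=T, B1=F, B2=S, B2=E, B3=T, B3=F, B4=T, B4=F, B5=T, B5=F, B6=S, B6=E, B7=T, B7=F, B8=F (15 outcomes)
no size-1 subset reaches all 15 outcomes (best union: 9/15)
no size-2 subset reaches all 15 outcomes (best union: 14/15)
at size 3, {1, 8, 9} reaches all 15 outcomes; every lexicographically earlier size-3 subset fails

Answer: 1, 8, 9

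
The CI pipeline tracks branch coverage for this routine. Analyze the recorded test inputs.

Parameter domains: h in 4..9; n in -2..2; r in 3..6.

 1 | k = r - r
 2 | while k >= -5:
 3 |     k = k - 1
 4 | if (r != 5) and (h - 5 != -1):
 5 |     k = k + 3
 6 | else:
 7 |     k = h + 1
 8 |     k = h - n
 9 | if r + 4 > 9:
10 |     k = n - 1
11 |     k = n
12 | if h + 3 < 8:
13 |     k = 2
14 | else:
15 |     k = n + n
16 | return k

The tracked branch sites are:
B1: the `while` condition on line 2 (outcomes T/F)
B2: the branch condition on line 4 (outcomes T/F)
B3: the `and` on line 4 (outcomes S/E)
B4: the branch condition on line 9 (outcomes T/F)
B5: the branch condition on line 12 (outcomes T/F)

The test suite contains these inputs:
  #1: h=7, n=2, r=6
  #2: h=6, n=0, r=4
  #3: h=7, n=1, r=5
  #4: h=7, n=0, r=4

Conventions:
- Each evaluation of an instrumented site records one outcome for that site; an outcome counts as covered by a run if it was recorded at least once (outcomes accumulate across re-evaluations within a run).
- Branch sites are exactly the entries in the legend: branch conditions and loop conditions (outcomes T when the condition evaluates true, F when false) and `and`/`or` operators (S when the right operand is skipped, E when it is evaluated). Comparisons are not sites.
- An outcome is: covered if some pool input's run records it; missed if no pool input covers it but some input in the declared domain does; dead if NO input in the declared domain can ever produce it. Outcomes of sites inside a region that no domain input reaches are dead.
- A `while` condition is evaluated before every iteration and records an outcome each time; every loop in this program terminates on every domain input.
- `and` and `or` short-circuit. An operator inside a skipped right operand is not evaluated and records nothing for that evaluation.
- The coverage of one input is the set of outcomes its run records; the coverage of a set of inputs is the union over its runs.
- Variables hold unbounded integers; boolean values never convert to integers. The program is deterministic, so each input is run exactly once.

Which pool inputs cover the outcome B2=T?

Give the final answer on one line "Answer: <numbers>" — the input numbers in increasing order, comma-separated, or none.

input #1 (h=7, n=2, r=6): covers B2=T
input #2 (h=6, n=0, r=4): covers B2=T
input #3 (h=7, n=1, r=5): misses B2=T
input #4 (h=7, n=0, r=4): covers B2=T

Answer: 1, 2, 4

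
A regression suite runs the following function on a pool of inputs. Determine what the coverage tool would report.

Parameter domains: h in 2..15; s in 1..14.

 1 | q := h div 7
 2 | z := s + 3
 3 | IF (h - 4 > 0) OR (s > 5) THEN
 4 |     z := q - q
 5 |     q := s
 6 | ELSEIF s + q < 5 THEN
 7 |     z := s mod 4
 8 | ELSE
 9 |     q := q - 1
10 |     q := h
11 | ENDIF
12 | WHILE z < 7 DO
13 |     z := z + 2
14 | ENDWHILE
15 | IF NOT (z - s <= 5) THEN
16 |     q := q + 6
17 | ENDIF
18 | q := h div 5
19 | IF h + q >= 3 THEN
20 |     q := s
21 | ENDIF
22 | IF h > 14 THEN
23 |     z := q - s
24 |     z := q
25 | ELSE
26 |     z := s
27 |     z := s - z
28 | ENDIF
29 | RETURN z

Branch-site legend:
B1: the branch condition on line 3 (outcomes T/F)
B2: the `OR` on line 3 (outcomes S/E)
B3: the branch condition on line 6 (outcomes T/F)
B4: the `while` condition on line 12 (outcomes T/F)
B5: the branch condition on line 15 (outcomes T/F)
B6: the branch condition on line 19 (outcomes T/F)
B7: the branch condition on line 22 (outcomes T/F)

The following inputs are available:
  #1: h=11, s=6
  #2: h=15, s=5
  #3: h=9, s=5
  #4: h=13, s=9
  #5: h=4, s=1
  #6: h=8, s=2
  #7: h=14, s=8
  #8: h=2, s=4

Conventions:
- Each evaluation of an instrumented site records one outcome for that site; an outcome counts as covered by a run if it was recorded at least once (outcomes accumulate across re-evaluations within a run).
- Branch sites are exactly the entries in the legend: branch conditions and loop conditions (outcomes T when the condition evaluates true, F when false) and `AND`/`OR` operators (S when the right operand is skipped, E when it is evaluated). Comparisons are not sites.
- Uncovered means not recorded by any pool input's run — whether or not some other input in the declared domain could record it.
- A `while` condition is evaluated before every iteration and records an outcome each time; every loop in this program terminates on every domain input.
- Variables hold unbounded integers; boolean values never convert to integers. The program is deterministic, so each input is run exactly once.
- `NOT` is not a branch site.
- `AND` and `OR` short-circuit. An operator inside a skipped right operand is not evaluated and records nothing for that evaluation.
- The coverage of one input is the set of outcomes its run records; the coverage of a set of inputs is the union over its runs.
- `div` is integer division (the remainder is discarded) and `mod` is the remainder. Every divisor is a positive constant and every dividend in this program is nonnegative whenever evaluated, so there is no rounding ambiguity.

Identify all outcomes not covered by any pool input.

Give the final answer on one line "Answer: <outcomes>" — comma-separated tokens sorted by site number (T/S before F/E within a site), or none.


run #1 (h=11, s=6) runs B2->S, B1->T, B4->T, B4->T, B4->T, B4->T, B4->F, B5->F, B6->T, B7->F; records B1=T, B2=S, B4=T, B4=F, B5=F, B6=T, B7=F
run #2 (h=15, s=5) runs B2->S, B1->T, B4->T, B4->T, B4->T, B4->T, B4->F, B5->F, B6->T, B7->T; records B1=T, B2=S, B4=T, B4=F, B5=F, B6=T, B7=T
run #3 (h=9, s=5) runs B2->S, B1->T, B4->T, B4->T, B4->T, B4->T, B4->F, B5->F, B6->T, B7->F; records B1=T, B2=S, B4=T, B4=F, B5=F, B6=T, B7=F
run #4 (h=13, s=9) runs B2->S, B1->T, B4->T, B4->T, B4->T, B4->T, B4->F, B5->F, B6->T, B7->F; records B1=T, B2=S, B4=T, B4=F, B5=F, B6=T, B7=F
run #5 (h=4, s=1) runs B2->E, B1->F, B3->T, B4->T, B4->T, B4->T, B4->F, B5->T, B6->T, B7->F; records B1=F, B2=E, B3=T, B4=T, B4=F, B5=T, B6=T, B7=F
run #6 (h=8, s=2) runs B2->S, B1->T, B4->T, B4->T, B4->T, B4->T, B4->F, B5->T, B6->T, B7->F; records B1=T, B2=S, B4=T, B4=F, B5=T, B6=T, B7=F
run #7 (h=14, s=8) runs B2->S, B1->T, B4->T, B4->T, B4->T, B4->T, B4->F, B5->F, B6->T, B7->F; records B1=T, B2=S, B4=T, B4=F, B5=F, B6=T, B7=F
run #8 (h=2, s=4) runs B2->E, B1->F, B3->T, B4->T, B4->T, B4->T, B4->T, B4->F, B5->F, B6->F, B7->F; records B1=F, B2=E, B3=T, B4=T, B4=F, B5=F, B6=F, B7=F
union over the pool: B1=T, B1=F, B2=S, B2=E, B3=T, B4=T, B4=F, B5=T, B5=F, B6=T, B6=F, B7=T, B7=F
uncovered (1 of 14): B3=F
Answer: B3=F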